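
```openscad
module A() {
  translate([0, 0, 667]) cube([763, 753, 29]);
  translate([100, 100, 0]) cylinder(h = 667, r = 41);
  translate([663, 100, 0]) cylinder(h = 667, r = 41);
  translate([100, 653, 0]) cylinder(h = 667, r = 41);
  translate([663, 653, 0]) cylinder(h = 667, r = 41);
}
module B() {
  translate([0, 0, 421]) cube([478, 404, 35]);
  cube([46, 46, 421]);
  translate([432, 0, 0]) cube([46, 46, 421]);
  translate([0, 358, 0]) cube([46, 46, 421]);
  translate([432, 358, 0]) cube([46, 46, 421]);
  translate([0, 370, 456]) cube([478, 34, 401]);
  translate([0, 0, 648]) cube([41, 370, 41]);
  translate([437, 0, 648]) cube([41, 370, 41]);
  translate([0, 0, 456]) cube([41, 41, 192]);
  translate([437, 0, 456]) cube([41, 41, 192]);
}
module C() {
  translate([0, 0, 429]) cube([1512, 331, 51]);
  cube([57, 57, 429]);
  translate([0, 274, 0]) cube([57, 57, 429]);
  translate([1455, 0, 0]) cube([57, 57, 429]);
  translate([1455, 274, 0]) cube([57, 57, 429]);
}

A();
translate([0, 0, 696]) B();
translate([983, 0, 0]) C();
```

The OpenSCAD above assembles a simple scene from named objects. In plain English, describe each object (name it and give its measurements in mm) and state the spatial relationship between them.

A is a table with a 763×753 mm rectangular top, 29 mm thick, top surface at z = 696 mm, supported by four round legs of 82 mm diameter, each leg's bounding box inset 59 mm from the nearest pair of top edges, running from the floor.

B is a chair: 478×404 mm seat, 35 mm thick, top at z = 456 mm, on four 46 mm square corner legs flush with the seat edges. A 34 mm thick backrest slab spans the full seat width, extending 401 mm above the seat top, its back face flush with the seat's +y edge. Two armrests of 41×41 mm section run along each side from the seat's front edge to the front of the backrest, top faces 233 mm above the seat top and outer faces flush with the seat's x-edges; a 41×41 mm post under the front of each armrest stands on the seat at the front corner.

C is a bench: a 1512×331 mm seat slab, 51 mm thick, top at z = 480 mm, on four 57×57 mm square legs flush with the seat corners and standing on z = 0.

The chair is on top of the table. The bench is on the floor beside the table on its +x side.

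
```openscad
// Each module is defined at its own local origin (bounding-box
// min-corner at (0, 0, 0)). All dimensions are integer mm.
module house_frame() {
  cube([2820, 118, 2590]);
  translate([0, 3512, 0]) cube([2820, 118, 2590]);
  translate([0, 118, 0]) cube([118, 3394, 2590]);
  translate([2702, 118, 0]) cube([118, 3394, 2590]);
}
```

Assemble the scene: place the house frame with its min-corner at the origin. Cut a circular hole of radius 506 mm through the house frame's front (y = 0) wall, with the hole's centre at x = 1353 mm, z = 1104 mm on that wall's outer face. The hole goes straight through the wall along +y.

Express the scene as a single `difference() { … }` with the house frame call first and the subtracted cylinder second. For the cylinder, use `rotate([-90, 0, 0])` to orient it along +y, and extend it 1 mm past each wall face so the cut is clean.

difference() {
  house_frame();
  translate([1353, -1, 1104]) rotate([-90, 0, 0]) cylinder(h = 120, r = 506);
}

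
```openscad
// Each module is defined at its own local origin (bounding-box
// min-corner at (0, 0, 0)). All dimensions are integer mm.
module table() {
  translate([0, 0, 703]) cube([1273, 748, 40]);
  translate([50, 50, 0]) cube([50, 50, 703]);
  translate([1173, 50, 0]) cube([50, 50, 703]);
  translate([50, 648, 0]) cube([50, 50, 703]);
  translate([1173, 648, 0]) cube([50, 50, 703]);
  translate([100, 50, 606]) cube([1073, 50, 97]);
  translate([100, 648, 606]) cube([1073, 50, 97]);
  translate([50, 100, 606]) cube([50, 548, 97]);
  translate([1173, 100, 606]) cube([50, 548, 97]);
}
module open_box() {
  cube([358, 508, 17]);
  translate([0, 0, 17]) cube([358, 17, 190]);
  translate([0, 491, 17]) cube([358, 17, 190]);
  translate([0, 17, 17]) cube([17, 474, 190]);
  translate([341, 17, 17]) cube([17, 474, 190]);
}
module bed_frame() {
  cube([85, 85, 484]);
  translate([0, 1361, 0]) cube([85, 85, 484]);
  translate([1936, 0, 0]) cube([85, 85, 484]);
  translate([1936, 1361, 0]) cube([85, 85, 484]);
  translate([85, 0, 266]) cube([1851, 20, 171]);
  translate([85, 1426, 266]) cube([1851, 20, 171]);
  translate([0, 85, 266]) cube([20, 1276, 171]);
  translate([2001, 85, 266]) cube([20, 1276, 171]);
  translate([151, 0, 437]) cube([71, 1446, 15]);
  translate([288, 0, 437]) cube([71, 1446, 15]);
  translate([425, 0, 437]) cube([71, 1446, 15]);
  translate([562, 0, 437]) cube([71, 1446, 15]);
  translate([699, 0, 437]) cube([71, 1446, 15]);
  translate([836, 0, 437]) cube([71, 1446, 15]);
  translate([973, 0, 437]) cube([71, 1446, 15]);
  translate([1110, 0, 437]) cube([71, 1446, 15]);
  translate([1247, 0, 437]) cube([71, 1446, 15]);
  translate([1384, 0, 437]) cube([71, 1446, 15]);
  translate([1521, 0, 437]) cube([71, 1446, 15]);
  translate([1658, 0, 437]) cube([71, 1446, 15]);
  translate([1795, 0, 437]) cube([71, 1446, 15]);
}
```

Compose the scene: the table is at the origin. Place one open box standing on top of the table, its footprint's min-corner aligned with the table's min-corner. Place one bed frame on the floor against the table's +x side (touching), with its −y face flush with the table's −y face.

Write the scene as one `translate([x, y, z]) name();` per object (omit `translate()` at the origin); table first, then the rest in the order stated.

table();
translate([0, 0, 743]) open_box();
translate([1273, 0, 0]) bed_frame();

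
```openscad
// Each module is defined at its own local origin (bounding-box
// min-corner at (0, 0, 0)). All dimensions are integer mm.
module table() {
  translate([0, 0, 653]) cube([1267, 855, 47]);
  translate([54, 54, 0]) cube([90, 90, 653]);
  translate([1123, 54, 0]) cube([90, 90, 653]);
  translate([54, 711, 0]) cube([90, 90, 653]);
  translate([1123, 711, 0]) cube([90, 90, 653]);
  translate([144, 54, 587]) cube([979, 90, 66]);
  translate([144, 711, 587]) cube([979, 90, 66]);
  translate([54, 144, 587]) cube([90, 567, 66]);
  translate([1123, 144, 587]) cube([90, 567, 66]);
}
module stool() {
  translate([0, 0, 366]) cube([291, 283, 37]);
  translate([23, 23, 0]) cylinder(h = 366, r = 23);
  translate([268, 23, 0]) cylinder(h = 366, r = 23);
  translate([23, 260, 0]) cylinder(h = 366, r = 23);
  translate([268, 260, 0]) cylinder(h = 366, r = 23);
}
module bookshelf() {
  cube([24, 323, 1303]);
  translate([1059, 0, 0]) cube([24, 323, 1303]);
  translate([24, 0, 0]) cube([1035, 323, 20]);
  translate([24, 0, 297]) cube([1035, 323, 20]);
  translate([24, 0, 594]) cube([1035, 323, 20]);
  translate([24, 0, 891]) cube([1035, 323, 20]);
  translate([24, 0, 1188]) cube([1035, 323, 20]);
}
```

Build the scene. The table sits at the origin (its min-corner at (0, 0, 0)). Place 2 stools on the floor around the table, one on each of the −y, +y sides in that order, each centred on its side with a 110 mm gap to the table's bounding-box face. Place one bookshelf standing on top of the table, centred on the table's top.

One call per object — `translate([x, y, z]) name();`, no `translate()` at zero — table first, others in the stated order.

table();
translate([488, -393, 0]) stool();
translate([488, 965, 0]) stool();
translate([92, 266, 700]) bookshelf();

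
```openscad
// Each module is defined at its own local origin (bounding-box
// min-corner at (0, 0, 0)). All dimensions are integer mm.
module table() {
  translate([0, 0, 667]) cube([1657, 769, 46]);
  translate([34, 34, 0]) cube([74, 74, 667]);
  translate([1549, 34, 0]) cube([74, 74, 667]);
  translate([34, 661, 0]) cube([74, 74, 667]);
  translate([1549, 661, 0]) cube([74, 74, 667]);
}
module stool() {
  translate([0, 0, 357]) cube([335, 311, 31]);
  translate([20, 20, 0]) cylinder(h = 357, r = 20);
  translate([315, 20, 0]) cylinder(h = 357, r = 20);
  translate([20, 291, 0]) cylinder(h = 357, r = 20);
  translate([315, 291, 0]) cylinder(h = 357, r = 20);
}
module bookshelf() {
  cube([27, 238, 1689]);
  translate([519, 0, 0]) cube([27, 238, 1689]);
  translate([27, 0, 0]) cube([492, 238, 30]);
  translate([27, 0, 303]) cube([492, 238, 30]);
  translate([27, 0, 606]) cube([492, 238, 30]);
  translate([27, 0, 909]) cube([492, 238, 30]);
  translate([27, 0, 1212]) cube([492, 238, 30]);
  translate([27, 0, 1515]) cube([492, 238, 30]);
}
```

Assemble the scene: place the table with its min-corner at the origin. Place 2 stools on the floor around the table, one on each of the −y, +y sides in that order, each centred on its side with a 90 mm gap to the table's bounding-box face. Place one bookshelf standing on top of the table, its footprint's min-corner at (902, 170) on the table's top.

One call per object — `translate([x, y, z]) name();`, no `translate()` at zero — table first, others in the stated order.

table();
translate([661, -401, 0]) stool();
translate([661, 859, 0]) stool();
translate([902, 170, 713]) bookshelf();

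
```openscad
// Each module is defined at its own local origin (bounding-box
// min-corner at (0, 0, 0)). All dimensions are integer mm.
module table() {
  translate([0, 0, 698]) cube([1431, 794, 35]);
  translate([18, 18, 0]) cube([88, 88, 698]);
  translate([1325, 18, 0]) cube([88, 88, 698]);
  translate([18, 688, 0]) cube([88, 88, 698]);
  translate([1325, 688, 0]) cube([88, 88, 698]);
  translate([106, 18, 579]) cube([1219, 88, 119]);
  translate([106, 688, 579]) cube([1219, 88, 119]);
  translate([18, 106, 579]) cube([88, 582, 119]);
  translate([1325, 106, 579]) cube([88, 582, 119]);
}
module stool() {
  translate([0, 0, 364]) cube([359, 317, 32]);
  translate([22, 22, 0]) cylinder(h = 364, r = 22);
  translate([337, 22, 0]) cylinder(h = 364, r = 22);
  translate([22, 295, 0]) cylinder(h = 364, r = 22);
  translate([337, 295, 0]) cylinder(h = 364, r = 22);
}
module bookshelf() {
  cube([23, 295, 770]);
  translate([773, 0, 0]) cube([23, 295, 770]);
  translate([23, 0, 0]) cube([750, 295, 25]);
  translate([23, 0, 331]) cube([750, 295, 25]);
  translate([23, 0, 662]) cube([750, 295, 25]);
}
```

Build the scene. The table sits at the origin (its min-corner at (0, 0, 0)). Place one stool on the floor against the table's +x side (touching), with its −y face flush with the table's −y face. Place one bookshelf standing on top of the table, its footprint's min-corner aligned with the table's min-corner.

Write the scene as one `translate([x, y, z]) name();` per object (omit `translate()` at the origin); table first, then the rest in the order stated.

table();
translate([1431, 0, 0]) stool();
translate([0, 0, 733]) bookshelf();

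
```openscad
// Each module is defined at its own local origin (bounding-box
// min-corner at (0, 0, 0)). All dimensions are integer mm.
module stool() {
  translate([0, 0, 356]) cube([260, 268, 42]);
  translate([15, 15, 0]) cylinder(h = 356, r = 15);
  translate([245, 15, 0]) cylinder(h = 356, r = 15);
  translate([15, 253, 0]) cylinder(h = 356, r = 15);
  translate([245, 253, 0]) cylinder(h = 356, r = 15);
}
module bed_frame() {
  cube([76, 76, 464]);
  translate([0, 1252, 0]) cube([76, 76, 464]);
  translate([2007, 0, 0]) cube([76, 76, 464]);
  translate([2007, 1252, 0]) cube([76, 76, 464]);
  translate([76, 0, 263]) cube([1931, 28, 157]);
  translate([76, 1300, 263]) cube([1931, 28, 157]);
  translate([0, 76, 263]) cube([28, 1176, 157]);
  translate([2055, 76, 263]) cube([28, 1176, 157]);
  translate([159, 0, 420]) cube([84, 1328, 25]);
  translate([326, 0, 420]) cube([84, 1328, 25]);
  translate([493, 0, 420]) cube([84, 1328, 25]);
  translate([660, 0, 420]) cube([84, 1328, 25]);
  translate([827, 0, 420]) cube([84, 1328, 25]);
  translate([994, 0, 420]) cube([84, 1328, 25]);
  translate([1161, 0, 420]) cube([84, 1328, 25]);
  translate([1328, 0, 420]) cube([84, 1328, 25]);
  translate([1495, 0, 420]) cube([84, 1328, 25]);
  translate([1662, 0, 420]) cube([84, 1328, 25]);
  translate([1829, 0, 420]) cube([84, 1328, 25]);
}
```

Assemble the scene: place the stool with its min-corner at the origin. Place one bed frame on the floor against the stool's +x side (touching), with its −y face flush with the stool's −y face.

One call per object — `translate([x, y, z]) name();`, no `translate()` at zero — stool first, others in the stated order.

stool();
translate([260, 0, 0]) bed_frame();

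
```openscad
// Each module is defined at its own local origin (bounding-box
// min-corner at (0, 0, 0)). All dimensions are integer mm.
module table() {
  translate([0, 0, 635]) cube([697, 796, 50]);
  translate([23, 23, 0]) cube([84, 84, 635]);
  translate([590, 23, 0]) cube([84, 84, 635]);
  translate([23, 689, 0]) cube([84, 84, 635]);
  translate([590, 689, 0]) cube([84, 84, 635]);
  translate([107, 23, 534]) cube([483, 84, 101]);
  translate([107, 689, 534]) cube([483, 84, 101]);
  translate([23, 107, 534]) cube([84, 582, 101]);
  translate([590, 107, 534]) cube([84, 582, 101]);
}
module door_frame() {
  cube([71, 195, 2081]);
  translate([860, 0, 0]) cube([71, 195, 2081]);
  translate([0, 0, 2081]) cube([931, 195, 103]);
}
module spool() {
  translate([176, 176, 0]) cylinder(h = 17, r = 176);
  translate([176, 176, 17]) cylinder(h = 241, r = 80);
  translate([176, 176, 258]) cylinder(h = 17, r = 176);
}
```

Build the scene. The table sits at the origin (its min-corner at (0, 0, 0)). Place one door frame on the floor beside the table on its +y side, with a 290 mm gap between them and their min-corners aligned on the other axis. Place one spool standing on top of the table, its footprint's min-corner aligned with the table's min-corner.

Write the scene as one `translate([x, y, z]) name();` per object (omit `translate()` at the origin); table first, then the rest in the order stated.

table();
translate([0, 1086, 0]) door_frame();
translate([0, 0, 685]) spool();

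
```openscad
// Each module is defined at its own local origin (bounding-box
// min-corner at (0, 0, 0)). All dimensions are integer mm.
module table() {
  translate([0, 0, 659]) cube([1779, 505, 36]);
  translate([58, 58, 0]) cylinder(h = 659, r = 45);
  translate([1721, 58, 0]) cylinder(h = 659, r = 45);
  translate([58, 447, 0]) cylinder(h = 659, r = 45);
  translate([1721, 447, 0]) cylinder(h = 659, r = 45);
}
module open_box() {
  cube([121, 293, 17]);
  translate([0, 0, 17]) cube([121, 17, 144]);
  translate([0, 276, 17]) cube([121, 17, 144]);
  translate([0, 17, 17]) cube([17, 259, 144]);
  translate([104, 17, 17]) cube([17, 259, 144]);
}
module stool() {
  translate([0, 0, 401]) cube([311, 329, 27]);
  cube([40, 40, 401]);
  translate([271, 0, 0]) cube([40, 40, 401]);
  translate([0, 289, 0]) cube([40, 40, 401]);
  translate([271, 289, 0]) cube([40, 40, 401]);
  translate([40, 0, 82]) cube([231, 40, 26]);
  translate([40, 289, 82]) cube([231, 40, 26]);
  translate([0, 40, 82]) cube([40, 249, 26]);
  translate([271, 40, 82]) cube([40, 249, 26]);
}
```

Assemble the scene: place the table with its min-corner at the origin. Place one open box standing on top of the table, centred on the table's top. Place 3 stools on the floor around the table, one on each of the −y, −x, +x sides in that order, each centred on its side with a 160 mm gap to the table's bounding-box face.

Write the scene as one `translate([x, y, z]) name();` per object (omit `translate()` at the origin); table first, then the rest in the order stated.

table();
translate([829, 106, 695]) open_box();
translate([734, -489, 0]) stool();
translate([-471, 88, 0]) stool();
translate([1939, 88, 0]) stool();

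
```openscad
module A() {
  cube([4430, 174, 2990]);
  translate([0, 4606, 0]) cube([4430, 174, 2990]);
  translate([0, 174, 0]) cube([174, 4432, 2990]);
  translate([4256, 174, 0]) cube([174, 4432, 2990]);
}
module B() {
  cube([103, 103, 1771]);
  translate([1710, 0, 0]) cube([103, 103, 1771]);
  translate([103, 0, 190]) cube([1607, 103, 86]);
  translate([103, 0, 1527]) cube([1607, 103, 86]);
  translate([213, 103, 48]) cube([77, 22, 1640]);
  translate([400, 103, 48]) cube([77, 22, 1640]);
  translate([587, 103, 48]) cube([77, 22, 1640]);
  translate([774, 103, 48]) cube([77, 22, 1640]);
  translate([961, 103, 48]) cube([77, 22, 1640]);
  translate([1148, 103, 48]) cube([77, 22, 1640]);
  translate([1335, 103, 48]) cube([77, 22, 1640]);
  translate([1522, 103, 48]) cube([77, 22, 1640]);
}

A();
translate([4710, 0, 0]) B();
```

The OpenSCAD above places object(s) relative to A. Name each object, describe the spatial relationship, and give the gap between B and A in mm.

A is a house frame. B is a fence section. The fence section is on the floor beside the house frame on its +x side. The gap between the fence section and the house frame is 280 mm.

The fence section's nearest face is 280 mm from the house frame's +x face.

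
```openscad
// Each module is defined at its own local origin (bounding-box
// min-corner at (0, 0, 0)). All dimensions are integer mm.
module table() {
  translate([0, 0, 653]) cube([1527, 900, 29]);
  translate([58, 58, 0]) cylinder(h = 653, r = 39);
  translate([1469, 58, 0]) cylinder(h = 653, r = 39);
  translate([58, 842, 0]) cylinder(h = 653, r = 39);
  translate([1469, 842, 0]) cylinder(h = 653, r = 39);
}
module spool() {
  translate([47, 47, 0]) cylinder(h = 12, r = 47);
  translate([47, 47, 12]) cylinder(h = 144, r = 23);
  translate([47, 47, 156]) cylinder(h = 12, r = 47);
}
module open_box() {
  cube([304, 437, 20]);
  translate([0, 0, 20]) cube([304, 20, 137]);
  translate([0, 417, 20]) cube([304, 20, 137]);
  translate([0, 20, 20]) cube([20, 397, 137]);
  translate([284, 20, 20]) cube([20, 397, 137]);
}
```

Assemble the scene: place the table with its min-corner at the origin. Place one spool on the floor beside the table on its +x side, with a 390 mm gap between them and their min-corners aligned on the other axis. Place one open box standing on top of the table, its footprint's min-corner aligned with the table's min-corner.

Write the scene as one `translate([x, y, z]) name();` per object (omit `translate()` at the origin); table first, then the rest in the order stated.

table();
translate([1917, 0, 0]) spool();
translate([0, 0, 682]) open_box();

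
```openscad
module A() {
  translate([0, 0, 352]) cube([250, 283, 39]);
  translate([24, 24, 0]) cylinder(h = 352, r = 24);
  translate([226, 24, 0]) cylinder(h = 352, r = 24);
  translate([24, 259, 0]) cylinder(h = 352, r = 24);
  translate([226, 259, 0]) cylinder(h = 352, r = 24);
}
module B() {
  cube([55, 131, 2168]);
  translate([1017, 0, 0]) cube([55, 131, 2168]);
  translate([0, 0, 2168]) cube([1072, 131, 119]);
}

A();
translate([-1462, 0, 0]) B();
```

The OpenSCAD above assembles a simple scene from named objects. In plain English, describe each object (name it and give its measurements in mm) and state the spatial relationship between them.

A is a four-legged stool. The seat is a 250×283×39 mm slab whose top surface is at z = 391 mm; four round legs, each 48 mm in diameter, run from the floor (z = 0) to the underside of the seat, each leg's axis is inset half a diameter from the nearest pair of seat edges (so the leg's bounding box is flush with the corner).

B is a rectangular door frame: two vertical jambs of 55×131 mm section, 2168 mm tall, with a clear opening 962 mm wide between their inner faces. A header 119 mm tall and 131 mm deep lies on top of the jambs and spans the full outside width.

The door frame is on the floor beside the stool on its −x side.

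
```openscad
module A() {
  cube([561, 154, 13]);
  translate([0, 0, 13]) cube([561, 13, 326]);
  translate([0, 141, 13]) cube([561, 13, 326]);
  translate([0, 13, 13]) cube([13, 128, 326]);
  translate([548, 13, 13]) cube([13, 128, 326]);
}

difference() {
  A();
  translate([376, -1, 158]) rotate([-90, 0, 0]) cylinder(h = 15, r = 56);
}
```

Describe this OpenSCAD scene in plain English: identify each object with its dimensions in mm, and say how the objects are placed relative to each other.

A is an open storage box with external size 561×154×339 mm and wall thickness 13 mm (the base is also 13 mm thick). The base covers the whole footprint; the four walls stand on the base, with the y-facing walls full-width and the x-facing walls fitting between their inner faces.

The open box has a circular hole of radius 56 mm through its front wall, centred at (x = 376, z = 158).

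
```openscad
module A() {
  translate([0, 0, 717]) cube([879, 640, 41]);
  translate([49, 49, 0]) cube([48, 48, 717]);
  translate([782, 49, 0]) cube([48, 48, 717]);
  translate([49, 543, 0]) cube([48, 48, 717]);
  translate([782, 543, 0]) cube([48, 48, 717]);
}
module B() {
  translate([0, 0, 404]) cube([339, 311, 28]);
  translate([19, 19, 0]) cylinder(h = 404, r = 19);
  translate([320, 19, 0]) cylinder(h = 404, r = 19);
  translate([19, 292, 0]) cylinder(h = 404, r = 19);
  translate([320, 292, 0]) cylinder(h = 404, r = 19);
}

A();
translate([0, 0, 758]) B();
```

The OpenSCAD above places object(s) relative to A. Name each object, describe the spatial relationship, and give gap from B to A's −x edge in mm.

A is a table. B is a stool. The stool is on top of the table. The gap from the stool to the table's −x edge is 0 mm.

The stool's min-x is at 0; the table's min-x is 0; gap = 0 mm.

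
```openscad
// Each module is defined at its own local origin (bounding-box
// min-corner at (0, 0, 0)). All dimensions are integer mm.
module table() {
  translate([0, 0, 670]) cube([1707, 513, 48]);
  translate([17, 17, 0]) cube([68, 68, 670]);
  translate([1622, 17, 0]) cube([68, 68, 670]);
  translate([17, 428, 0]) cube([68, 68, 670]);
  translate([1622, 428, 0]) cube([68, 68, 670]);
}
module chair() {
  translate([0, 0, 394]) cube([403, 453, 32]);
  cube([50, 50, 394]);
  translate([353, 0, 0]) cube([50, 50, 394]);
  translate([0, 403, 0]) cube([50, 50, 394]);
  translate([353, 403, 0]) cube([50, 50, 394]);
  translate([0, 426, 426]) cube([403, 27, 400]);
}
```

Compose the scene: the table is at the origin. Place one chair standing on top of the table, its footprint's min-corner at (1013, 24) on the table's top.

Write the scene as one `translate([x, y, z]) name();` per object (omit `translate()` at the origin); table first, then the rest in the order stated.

table();
translate([1013, 24, 718]) chair();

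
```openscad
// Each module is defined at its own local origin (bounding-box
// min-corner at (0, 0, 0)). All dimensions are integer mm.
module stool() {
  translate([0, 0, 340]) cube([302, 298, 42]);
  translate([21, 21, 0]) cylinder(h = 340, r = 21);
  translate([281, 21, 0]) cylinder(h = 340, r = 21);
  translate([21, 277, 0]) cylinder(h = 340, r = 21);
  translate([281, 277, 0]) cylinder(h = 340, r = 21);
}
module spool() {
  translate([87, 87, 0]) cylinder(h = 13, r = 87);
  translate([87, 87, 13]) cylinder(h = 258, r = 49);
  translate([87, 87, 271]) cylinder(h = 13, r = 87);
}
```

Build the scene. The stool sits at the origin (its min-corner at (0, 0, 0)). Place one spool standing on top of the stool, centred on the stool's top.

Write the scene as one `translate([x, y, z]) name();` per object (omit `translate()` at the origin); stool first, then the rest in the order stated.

stool();
translate([64, 62, 382]) spool();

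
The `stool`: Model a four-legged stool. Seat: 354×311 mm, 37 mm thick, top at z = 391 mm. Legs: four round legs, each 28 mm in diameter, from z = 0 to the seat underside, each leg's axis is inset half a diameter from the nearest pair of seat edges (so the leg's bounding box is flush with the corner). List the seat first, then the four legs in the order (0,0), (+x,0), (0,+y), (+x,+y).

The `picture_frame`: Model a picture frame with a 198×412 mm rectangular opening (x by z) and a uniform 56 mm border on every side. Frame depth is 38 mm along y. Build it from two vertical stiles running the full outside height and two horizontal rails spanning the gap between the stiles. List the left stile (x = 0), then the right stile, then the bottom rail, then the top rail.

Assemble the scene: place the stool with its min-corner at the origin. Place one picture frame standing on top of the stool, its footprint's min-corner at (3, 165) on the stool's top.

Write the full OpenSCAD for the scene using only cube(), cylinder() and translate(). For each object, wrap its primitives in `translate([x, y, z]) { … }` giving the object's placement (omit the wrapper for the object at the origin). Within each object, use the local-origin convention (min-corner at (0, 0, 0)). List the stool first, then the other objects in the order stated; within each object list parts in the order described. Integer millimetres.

translate([0, 0, 354]) cube([354, 311, 37]);
translate([14, 14, 0]) cylinder(h = 354, r = 14);
translate([340, 14, 0]) cylinder(h = 354, r = 14);
translate([14, 297, 0]) cylinder(h = 354, r = 14);
translate([340, 297, 0]) cylinder(h = 354, r = 14);
translate([3, 165, 391]) {
  cube([56, 38, 524]);
  translate([254, 0, 0]) cube([56, 38, 524]);
  translate([56, 0, 0]) cube([198, 38, 56]);
  translate([56, 0, 468]) cube([198, 38, 56]);
}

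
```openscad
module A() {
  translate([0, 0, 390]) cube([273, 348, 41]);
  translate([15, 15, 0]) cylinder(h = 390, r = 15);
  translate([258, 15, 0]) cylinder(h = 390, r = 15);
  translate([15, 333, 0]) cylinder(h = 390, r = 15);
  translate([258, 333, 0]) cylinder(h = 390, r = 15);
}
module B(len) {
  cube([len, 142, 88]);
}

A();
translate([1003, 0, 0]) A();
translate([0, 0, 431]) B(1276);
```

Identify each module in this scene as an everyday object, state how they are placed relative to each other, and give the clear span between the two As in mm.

Second stool starts at x = 1003; first ends at x = 273; clear span = 1003 − 273 = 730 mm.

A is a stool. B is a beam. A beam spans the tops of two stools. The clear span between the two stools is 730 mm.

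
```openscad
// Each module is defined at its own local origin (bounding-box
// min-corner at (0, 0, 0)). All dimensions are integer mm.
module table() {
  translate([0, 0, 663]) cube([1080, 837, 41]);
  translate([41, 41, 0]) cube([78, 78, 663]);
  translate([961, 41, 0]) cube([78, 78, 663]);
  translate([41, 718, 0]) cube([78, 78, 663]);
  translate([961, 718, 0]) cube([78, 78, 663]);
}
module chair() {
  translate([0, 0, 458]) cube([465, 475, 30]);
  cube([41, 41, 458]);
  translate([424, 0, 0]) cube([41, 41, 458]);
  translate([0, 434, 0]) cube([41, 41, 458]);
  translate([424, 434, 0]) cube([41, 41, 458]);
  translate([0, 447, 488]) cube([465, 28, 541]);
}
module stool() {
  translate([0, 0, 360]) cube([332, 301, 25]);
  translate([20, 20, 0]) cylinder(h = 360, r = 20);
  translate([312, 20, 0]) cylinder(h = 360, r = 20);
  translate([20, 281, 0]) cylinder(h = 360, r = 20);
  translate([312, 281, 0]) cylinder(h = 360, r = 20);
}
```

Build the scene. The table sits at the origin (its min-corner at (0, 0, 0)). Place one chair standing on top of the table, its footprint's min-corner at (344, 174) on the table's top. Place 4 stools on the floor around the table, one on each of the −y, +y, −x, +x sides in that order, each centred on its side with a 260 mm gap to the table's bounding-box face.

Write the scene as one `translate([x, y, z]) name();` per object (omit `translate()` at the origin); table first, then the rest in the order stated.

table();
translate([344, 174, 704]) chair();
translate([374, -561, 0]) stool();
translate([374, 1097, 0]) stool();
translate([-592, 268, 0]) stool();
translate([1340, 268, 0]) stool();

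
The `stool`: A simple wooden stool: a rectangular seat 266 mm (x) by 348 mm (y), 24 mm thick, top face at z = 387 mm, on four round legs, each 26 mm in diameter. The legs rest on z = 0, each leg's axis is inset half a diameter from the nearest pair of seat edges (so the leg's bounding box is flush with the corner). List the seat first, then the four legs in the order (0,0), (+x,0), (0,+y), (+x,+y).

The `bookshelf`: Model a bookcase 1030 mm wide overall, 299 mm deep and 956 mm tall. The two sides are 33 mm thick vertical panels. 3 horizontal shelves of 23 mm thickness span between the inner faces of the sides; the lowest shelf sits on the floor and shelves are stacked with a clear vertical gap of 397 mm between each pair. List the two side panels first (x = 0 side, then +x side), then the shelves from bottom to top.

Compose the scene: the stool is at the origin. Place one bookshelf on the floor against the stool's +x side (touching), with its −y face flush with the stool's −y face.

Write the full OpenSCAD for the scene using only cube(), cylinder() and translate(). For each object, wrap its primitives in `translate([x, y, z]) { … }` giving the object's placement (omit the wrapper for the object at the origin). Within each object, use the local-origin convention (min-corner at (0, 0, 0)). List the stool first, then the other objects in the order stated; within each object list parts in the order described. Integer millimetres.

translate([0, 0, 363]) cube([266, 348, 24]);
translate([13, 13, 0]) cylinder(h = 363, r = 13);
translate([253, 13, 0]) cylinder(h = 363, r = 13);
translate([13, 335, 0]) cylinder(h = 363, r = 13);
translate([253, 335, 0]) cylinder(h = 363, r = 13);
translate([266, 0, 0]) {
  cube([33, 299, 956]);
  translate([997, 0, 0]) cube([33, 299, 956]);
  translate([33, 0, 0]) cube([964, 299, 23]);
  translate([33, 0, 420]) cube([964, 299, 23]);
  translate([33, 0, 840]) cube([964, 299, 23]);
}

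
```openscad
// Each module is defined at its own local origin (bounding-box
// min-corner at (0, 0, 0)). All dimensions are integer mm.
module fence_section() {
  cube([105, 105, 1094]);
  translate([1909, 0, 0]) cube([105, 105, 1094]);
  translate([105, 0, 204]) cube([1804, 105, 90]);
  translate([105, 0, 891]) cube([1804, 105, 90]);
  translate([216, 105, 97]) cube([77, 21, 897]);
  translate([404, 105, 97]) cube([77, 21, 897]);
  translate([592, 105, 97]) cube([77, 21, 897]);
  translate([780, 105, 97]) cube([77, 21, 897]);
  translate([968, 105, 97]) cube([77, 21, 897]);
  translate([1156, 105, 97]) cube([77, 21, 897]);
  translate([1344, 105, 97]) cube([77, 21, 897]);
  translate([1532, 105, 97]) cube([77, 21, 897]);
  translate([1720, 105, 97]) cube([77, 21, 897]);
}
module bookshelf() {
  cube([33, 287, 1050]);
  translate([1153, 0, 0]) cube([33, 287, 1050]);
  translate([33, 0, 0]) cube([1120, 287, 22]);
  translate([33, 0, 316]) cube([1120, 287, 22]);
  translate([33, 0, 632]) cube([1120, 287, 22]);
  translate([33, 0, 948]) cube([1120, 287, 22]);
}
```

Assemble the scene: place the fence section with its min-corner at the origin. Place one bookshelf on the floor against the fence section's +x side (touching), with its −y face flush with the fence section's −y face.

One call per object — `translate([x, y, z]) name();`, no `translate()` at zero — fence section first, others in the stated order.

fence_section();
translate([2014, 0, 0]) bookshelf();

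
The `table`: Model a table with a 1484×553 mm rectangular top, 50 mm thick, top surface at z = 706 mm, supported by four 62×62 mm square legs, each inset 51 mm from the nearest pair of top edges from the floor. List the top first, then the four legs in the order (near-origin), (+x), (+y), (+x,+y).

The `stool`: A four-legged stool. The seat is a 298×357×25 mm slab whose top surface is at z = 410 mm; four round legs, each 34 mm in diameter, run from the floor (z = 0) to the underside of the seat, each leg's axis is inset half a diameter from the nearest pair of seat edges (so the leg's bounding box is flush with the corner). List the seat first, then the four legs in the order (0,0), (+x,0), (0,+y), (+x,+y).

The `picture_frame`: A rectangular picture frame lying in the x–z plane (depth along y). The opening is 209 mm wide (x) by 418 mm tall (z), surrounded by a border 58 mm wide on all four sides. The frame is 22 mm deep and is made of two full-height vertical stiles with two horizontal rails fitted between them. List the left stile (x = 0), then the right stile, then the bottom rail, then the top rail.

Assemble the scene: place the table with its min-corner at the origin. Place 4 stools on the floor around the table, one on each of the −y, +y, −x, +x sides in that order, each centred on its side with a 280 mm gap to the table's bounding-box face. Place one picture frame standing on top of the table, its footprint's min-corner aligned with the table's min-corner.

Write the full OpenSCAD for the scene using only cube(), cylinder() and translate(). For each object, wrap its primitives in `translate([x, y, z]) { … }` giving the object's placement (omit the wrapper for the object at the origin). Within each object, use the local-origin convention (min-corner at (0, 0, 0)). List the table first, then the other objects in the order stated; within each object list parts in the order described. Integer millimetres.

translate([0, 0, 656]) cube([1484, 553, 50]);
translate([51, 51, 0]) cube([62, 62, 656]);
translate([1371, 51, 0]) cube([62, 62, 656]);
translate([51, 440, 0]) cube([62, 62, 656]);
translate([1371, 440, 0]) cube([62, 62, 656]);
translate([593, -637, 0]) {
  translate([0, 0, 385]) cube([298, 357, 25]);
  translate([17, 17, 0]) cylinder(h = 385, r = 17);
  translate([281, 17, 0]) cylinder(h = 385, r = 17);
  translate([17, 340, 0]) cylinder(h = 385, r = 17);
  translate([281, 340, 0]) cylinder(h = 385, r = 17);
}
translate([593, 833, 0]) {
  translate([0, 0, 385]) cube([298, 357, 25]);
  translate([17, 17, 0]) cylinder(h = 385, r = 17);
  translate([281, 17, 0]) cylinder(h = 385, r = 17);
  translate([17, 340, 0]) cylinder(h = 385, r = 17);
  translate([281, 340, 0]) cylinder(h = 385, r = 17);
}
translate([-578, 98, 0]) {
  translate([0, 0, 385]) cube([298, 357, 25]);
  translate([17, 17, 0]) cylinder(h = 385, r = 17);
  translate([281, 17, 0]) cylinder(h = 385, r = 17);
  translate([17, 340, 0]) cylinder(h = 385, r = 17);
  translate([281, 340, 0]) cylinder(h = 385, r = 17);
}
translate([1764, 98, 0]) {
  translate([0, 0, 385]) cube([298, 357, 25]);
  translate([17, 17, 0]) cylinder(h = 385, r = 17);
  translate([281, 17, 0]) cylinder(h = 385, r = 17);
  translate([17, 340, 0]) cylinder(h = 385, r = 17);
  translate([281, 340, 0]) cylinder(h = 385, r = 17);
}
translate([0, 0, 706]) {
  cube([58, 22, 534]);
  translate([267, 0, 0]) cube([58, 22, 534]);
  translate([58, 0, 0]) cube([209, 22, 58]);
  translate([58, 0, 476]) cube([209, 22, 58]);
}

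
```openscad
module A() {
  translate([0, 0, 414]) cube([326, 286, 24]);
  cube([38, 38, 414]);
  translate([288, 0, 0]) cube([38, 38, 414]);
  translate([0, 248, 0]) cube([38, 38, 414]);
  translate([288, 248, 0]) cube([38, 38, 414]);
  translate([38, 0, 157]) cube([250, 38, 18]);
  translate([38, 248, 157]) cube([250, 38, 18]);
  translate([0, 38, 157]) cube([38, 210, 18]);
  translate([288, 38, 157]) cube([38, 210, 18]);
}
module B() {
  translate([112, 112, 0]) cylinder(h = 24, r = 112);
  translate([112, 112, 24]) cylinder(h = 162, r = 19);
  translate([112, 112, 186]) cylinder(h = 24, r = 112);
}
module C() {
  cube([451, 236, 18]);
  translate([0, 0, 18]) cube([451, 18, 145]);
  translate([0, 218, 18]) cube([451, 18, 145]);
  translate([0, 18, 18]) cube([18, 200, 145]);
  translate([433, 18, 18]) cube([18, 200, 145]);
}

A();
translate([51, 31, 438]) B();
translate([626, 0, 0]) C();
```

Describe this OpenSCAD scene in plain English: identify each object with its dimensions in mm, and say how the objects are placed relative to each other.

A is a simple wooden stool: a rectangular seat 326 mm (x) by 286 mm (y), 24 mm thick, top face at z = 438 mm, on four square legs, each 38×38 mm in cross-section. The legs rest on z = 0, each flush with a corner of the seat. Four stretchers, 38 mm wide and 18 mm tall, connect adjacent legs with their undersides at z = 157 mm, each running between the inner faces of the legs it joins and aligned with the legs' outer faces on the other axis.

B is a spool: two coaxial disc flanges of radius 112 mm and thickness 24 mm, joined by a core cylinder of radius 19 mm and height 162 mm. The lower flange rests on z = 0 and the three cylinders share a vertical axis.

C is an open storage box with external size 451×236×163 mm and wall thickness 18 mm (the base is also 18 mm thick). The base covers the whole footprint; the four walls stand on the base, with the y-facing walls full-width and the x-facing walls fitting between their inner faces.

The spool is on top of the stool, centred. The open box is on the floor beside the stool on its +x side.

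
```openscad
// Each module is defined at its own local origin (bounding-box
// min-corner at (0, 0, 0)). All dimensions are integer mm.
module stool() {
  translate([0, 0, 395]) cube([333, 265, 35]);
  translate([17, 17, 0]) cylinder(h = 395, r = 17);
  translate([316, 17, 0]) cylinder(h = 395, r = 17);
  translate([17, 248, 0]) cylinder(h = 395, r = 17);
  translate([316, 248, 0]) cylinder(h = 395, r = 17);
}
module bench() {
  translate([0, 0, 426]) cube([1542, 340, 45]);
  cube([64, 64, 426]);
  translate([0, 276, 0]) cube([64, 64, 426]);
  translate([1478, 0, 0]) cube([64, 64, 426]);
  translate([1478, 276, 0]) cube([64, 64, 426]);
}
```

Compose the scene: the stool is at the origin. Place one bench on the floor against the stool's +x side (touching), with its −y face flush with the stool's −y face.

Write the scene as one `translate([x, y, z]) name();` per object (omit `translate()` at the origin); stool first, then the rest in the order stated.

stool();
translate([333, 0, 0]) bench();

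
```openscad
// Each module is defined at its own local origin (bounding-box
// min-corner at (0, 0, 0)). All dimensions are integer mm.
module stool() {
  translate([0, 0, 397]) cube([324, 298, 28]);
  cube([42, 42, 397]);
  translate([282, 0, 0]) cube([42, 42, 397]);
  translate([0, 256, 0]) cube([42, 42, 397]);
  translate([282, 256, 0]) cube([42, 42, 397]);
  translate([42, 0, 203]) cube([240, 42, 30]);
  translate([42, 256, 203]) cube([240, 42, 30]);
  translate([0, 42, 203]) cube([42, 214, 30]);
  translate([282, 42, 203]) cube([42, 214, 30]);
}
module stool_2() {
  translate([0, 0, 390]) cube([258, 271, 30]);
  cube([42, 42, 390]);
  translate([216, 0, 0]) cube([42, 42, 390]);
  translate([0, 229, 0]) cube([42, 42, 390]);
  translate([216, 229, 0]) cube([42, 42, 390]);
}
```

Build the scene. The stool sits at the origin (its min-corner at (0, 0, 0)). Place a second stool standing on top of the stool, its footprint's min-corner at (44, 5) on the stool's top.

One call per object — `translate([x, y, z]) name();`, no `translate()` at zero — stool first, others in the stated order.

stool();
translate([44, 5, 425]) stool_2();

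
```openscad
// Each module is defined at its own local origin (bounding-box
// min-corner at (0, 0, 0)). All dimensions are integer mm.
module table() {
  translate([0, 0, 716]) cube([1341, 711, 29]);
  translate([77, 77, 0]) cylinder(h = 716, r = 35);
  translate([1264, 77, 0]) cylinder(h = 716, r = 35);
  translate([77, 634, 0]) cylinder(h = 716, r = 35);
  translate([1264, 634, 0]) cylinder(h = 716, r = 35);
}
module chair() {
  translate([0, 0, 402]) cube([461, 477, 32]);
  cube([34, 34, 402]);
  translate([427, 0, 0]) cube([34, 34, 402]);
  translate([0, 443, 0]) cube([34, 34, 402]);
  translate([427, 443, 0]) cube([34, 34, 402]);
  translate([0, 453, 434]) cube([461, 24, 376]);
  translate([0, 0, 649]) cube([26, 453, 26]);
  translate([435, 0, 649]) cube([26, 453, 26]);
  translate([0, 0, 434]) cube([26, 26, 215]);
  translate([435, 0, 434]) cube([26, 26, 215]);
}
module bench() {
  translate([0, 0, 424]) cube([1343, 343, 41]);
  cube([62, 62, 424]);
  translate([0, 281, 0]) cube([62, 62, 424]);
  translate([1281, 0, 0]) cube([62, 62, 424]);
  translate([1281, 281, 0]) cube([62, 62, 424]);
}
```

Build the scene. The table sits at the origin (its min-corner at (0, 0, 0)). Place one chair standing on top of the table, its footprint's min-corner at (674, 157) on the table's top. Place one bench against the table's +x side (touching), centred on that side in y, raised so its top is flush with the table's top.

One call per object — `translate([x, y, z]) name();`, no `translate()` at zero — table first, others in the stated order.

table();
translate([674, 157, 745]) chair();
translate([1341, 184, 280]) bench();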